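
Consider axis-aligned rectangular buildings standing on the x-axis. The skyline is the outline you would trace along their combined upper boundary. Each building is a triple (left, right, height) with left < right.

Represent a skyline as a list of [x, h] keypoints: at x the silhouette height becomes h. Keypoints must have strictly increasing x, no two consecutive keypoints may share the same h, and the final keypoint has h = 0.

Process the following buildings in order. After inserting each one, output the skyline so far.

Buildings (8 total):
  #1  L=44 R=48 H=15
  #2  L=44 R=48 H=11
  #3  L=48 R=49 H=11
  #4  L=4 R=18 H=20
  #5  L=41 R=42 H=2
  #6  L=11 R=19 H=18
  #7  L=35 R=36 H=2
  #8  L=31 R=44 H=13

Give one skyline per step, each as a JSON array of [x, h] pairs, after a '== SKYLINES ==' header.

== SKYLINES ==
[[44,15],[48,0]]
[[44,15],[48,0]]
[[44,15],[48,11],[49,0]]
[[4,20],[18,0],[44,15],[48,11],[49,0]]
[[4,20],[18,0],[41,2],[42,0],[44,15],[48,11],[49,0]]
[[4,20],[18,18],[19,0],[41,2],[42,0],[44,15],[48,11],[49,0]]
[[4,20],[18,18],[19,0],[35,2],[36,0],[41,2],[42,0],[44,15],[48,11],[49,0]]
[[4,20],[18,18],[19,0],[31,13],[44,15],[48,11],[49,0]]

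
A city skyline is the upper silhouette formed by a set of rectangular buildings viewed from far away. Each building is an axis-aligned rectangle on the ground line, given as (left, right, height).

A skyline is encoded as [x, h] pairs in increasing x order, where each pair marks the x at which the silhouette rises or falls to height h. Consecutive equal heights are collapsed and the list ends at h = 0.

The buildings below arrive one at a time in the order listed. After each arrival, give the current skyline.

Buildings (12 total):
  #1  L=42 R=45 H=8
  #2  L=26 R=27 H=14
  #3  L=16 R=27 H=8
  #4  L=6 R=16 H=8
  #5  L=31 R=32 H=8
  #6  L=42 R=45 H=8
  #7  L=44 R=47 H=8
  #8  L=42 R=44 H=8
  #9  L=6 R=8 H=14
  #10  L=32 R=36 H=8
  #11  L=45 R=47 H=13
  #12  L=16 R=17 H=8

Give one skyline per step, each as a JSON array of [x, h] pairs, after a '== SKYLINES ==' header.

== SKYLINES ==
[[42,8],[45,0]]
[[26,14],[27,0],[42,8],[45,0]]
[[16,8],[26,14],[27,0],[42,8],[45,0]]
[[6,8],[26,14],[27,0],[42,8],[45,0]]
[[6,8],[26,14],[27,0],[31,8],[32,0],[42,8],[45,0]]
[[6,8],[26,14],[27,0],[31,8],[32,0],[42,8],[45,0]]
[[6,8],[26,14],[27,0],[31,8],[32,0],[42,8],[47,0]]
[[6,8],[26,14],[27,0],[31,8],[32,0],[42,8],[47,0]]
[[6,14],[8,8],[26,14],[27,0],[31,8],[32,0],[42,8],[47,0]]
[[6,14],[8,8],[26,14],[27,0],[31,8],[36,0],[42,8],[47,0]]
[[6,14],[8,8],[26,14],[27,0],[31,8],[36,0],[42,8],[45,13],[47,0]]
[[6,14],[8,8],[26,14],[27,0],[31,8],[36,0],[42,8],[45,13],[47,0]]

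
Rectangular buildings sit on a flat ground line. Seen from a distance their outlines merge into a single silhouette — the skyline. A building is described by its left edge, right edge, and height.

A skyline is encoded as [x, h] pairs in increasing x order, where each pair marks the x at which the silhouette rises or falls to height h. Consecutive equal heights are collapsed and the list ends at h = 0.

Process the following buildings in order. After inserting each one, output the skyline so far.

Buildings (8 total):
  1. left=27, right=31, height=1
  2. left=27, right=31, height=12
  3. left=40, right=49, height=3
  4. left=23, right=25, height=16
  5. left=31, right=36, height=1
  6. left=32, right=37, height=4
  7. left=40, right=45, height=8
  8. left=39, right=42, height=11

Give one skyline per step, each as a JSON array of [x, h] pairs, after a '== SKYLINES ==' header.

== SKYLINES ==
[[27,1],[31,0]]
[[27,12],[31,0]]
[[27,12],[31,0],[40,3],[49,0]]
[[23,16],[25,0],[27,12],[31,0],[40,3],[49,0]]
[[23,16],[25,0],[27,12],[31,1],[36,0],[40,3],[49,0]]
[[23,16],[25,0],[27,12],[31,1],[32,4],[37,0],[40,3],[49,0]]
[[23,16],[25,0],[27,12],[31,1],[32,4],[37,0],[40,8],[45,3],[49,0]]
[[23,16],[25,0],[27,12],[31,1],[32,4],[37,0],[39,11],[42,8],[45,3],[49,0]]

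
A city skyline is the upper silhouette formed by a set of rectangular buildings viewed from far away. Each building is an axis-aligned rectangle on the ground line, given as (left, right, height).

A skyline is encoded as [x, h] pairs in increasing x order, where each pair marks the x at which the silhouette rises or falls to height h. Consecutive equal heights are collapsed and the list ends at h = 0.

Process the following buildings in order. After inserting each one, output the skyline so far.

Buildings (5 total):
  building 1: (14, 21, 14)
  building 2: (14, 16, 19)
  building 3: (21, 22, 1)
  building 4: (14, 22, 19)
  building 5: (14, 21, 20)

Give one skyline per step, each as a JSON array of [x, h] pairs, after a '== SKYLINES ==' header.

== SKYLINES ==
[[14,14],[21,0]]
[[14,19],[16,14],[21,0]]
[[14,19],[16,14],[21,1],[22,0]]
[[14,19],[22,0]]
[[14,20],[21,19],[22,0]]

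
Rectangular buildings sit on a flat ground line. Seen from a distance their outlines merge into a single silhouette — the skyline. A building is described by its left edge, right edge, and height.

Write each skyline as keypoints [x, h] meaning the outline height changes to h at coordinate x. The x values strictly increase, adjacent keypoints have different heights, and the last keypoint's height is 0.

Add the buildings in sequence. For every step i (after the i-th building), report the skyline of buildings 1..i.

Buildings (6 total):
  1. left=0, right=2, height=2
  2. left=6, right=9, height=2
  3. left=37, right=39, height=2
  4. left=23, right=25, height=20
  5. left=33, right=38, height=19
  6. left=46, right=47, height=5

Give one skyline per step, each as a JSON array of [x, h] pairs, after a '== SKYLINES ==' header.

== SKYLINES ==
[[0,2],[2,0]]
[[0,2],[2,0],[6,2],[9,0]]
[[0,2],[2,0],[6,2],[9,0],[37,2],[39,0]]
[[0,2],[2,0],[6,2],[9,0],[23,20],[25,0],[37,2],[39,0]]
[[0,2],[2,0],[6,2],[9,0],[23,20],[25,0],[33,19],[38,2],[39,0]]
[[0,2],[2,0],[6,2],[9,0],[23,20],[25,0],[33,19],[38,2],[39,0],[46,5],[47,0]]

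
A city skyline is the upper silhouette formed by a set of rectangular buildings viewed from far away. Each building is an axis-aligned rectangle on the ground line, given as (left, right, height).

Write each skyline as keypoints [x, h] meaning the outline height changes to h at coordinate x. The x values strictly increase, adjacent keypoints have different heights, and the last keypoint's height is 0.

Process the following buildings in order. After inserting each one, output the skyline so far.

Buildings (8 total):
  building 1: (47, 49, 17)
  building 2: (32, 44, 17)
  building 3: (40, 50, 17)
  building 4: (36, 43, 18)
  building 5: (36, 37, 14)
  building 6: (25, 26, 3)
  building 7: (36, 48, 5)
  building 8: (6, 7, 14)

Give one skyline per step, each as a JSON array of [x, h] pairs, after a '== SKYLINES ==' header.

== SKYLINES ==
[[47,17],[49,0]]
[[32,17],[44,0],[47,17],[49,0]]
[[32,17],[50,0]]
[[32,17],[36,18],[43,17],[50,0]]
[[32,17],[36,18],[43,17],[50,0]]
[[25,3],[26,0],[32,17],[36,18],[43,17],[50,0]]
[[25,3],[26,0],[32,17],[36,18],[43,17],[50,0]]
[[6,14],[7,0],[25,3],[26,0],[32,17],[36,18],[43,17],[50,0]]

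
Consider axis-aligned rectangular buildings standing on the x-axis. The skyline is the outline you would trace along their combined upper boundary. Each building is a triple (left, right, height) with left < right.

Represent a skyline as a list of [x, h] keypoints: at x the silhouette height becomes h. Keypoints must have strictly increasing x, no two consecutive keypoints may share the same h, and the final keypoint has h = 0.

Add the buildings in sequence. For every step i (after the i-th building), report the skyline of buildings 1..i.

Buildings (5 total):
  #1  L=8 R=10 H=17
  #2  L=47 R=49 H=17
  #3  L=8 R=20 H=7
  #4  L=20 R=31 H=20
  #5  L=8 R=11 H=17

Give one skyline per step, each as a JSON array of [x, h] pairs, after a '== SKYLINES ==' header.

== SKYLINES ==
[[8,17],[10,0]]
[[8,17],[10,0],[47,17],[49,0]]
[[8,17],[10,7],[20,0],[47,17],[49,0]]
[[8,17],[10,7],[20,20],[31,0],[47,17],[49,0]]
[[8,17],[11,7],[20,20],[31,0],[47,17],[49,0]]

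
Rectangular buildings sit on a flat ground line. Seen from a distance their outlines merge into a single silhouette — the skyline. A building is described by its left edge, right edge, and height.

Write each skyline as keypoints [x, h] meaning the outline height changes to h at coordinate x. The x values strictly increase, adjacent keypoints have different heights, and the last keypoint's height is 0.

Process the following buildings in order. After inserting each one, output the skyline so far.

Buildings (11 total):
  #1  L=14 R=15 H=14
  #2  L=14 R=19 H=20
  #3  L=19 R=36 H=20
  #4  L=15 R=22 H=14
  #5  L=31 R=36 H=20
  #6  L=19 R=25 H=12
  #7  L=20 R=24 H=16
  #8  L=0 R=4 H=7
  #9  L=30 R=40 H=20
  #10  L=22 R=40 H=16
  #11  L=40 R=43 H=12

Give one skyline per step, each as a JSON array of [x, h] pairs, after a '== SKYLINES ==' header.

== SKYLINES ==
[[14,14],[15,0]]
[[14,20],[19,0]]
[[14,20],[36,0]]
[[14,20],[36,0]]
[[14,20],[36,0]]
[[14,20],[36,0]]
[[14,20],[36,0]]
[[0,7],[4,0],[14,20],[36,0]]
[[0,7],[4,0],[14,20],[40,0]]
[[0,7],[4,0],[14,20],[40,0]]
[[0,7],[4,0],[14,20],[40,12],[43,0]]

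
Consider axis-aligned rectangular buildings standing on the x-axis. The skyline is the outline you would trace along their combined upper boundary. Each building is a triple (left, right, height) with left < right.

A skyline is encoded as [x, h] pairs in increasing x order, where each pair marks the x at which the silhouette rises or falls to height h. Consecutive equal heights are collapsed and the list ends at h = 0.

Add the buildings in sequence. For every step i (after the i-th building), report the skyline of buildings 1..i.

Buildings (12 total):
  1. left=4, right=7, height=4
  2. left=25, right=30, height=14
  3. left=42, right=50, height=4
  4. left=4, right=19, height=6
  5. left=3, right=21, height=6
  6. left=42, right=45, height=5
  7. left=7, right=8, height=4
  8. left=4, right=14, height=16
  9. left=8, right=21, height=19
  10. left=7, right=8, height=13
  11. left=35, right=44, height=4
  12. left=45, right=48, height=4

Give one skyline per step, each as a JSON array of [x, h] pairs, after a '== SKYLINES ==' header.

== SKYLINES ==
[[4,4],[7,0]]
[[4,4],[7,0],[25,14],[30,0]]
[[4,4],[7,0],[25,14],[30,0],[42,4],[50,0]]
[[4,6],[19,0],[25,14],[30,0],[42,4],[50,0]]
[[3,6],[21,0],[25,14],[30,0],[42,4],[50,0]]
[[3,6],[21,0],[25,14],[30,0],[42,5],[45,4],[50,0]]
[[3,6],[21,0],[25,14],[30,0],[42,5],[45,4],[50,0]]
[[3,6],[4,16],[14,6],[21,0],[25,14],[30,0],[42,5],[45,4],[50,0]]
[[3,6],[4,16],[8,19],[21,0],[25,14],[30,0],[42,5],[45,4],[50,0]]
[[3,6],[4,16],[8,19],[21,0],[25,14],[30,0],[42,5],[45,4],[50,0]]
[[3,6],[4,16],[8,19],[21,0],[25,14],[30,0],[35,4],[42,5],[45,4],[50,0]]
[[3,6],[4,16],[8,19],[21,0],[25,14],[30,0],[35,4],[42,5],[45,4],[50,0]]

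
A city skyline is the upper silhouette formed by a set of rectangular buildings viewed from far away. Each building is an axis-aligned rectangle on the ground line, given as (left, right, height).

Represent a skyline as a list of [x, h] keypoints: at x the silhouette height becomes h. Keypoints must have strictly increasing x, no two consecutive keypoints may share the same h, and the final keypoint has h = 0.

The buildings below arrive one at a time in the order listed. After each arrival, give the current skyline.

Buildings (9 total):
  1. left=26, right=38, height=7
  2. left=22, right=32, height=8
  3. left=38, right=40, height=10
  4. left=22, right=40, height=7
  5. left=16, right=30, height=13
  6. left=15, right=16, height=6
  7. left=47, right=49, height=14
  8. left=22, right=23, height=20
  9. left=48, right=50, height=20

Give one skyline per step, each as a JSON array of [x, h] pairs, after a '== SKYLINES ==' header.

== SKYLINES ==
[[26,7],[38,0]]
[[22,8],[32,7],[38,0]]
[[22,8],[32,7],[38,10],[40,0]]
[[22,8],[32,7],[38,10],[40,0]]
[[16,13],[30,8],[32,7],[38,10],[40,0]]
[[15,6],[16,13],[30,8],[32,7],[38,10],[40,0]]
[[15,6],[16,13],[30,8],[32,7],[38,10],[40,0],[47,14],[49,0]]
[[15,6],[16,13],[22,20],[23,13],[30,8],[32,7],[38,10],[40,0],[47,14],[49,0]]
[[15,6],[16,13],[22,20],[23,13],[30,8],[32,7],[38,10],[40,0],[47,14],[48,20],[50,0]]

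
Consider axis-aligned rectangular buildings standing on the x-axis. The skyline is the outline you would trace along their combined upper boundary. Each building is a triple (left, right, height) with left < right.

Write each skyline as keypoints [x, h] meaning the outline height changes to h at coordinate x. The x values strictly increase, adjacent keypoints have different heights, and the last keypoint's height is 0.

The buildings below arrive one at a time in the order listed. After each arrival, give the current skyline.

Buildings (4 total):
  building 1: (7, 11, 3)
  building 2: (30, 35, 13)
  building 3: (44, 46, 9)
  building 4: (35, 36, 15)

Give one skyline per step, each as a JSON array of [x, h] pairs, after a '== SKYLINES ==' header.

== SKYLINES ==
[[7,3],[11,0]]
[[7,3],[11,0],[30,13],[35,0]]
[[7,3],[11,0],[30,13],[35,0],[44,9],[46,0]]
[[7,3],[11,0],[30,13],[35,15],[36,0],[44,9],[46,0]]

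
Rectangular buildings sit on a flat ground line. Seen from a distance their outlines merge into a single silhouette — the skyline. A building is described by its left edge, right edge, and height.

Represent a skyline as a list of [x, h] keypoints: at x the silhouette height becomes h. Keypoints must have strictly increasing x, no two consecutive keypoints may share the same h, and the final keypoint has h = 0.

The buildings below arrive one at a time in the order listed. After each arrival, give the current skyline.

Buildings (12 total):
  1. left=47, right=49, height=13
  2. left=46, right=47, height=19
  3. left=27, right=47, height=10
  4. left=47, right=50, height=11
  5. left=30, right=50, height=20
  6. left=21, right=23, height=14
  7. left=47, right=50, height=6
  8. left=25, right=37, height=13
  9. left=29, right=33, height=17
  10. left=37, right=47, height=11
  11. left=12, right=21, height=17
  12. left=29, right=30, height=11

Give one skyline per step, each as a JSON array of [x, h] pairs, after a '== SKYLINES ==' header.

== SKYLINES ==
[[47,13],[49,0]]
[[46,19],[47,13],[49,0]]
[[27,10],[46,19],[47,13],[49,0]]
[[27,10],[46,19],[47,13],[49,11],[50,0]]
[[27,10],[30,20],[50,0]]
[[21,14],[23,0],[27,10],[30,20],[50,0]]
[[21,14],[23,0],[27,10],[30,20],[50,0]]
[[21,14],[23,0],[25,13],[30,20],[50,0]]
[[21,14],[23,0],[25,13],[29,17],[30,20],[50,0]]
[[21,14],[23,0],[25,13],[29,17],[30,20],[50,0]]
[[12,17],[21,14],[23,0],[25,13],[29,17],[30,20],[50,0]]
[[12,17],[21,14],[23,0],[25,13],[29,17],[30,20],[50,0]]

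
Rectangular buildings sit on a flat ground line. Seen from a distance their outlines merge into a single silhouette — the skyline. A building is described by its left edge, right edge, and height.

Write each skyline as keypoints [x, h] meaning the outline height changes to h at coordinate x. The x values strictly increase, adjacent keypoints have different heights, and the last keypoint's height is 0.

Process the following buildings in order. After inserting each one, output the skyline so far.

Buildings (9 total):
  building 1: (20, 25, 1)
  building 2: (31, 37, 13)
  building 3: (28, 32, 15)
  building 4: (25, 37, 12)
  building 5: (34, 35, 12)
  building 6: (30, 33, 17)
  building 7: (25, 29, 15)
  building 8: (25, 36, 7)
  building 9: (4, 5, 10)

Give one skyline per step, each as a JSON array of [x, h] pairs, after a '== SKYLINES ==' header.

== SKYLINES ==
[[20,1],[25,0]]
[[20,1],[25,0],[31,13],[37,0]]
[[20,1],[25,0],[28,15],[32,13],[37,0]]
[[20,1],[25,12],[28,15],[32,13],[37,0]]
[[20,1],[25,12],[28,15],[32,13],[37,0]]
[[20,1],[25,12],[28,15],[30,17],[33,13],[37,0]]
[[20,1],[25,15],[30,17],[33,13],[37,0]]
[[20,1],[25,15],[30,17],[33,13],[37,0]]
[[4,10],[5,0],[20,1],[25,15],[30,17],[33,13],[37,0]]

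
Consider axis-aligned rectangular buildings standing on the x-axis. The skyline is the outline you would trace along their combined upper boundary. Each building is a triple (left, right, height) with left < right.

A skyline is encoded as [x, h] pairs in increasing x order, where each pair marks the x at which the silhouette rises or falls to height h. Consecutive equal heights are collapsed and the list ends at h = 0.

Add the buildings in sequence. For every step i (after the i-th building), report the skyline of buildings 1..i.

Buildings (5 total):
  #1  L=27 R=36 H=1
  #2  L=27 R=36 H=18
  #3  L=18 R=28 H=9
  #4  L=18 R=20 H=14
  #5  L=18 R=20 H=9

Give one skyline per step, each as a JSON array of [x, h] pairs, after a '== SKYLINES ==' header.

== SKYLINES ==
[[27,1],[36,0]]
[[27,18],[36,0]]
[[18,9],[27,18],[36,0]]
[[18,14],[20,9],[27,18],[36,0]]
[[18,14],[20,9],[27,18],[36,0]]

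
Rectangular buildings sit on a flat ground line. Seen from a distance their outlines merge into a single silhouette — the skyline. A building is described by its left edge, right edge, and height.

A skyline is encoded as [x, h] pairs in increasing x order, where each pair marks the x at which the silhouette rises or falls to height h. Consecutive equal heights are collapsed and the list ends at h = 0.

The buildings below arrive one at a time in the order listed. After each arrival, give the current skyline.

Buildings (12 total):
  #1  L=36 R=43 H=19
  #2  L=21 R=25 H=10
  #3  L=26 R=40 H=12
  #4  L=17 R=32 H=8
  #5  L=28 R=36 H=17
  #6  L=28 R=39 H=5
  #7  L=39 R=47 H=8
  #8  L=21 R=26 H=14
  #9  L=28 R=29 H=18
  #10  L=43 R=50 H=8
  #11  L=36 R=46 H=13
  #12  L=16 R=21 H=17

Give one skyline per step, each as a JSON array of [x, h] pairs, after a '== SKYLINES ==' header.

== SKYLINES ==
[[36,19],[43,0]]
[[21,10],[25,0],[36,19],[43,0]]
[[21,10],[25,0],[26,12],[36,19],[43,0]]
[[17,8],[21,10],[25,8],[26,12],[36,19],[43,0]]
[[17,8],[21,10],[25,8],[26,12],[28,17],[36,19],[43,0]]
[[17,8],[21,10],[25,8],[26,12],[28,17],[36,19],[43,0]]
[[17,8],[21,10],[25,8],[26,12],[28,17],[36,19],[43,8],[47,0]]
[[17,8],[21,14],[26,12],[28,17],[36,19],[43,8],[47,0]]
[[17,8],[21,14],[26,12],[28,18],[29,17],[36,19],[43,8],[47,0]]
[[17,8],[21,14],[26,12],[28,18],[29,17],[36,19],[43,8],[50,0]]
[[17,8],[21,14],[26,12],[28,18],[29,17],[36,19],[43,13],[46,8],[50,0]]
[[16,17],[21,14],[26,12],[28,18],[29,17],[36,19],[43,13],[46,8],[50,0]]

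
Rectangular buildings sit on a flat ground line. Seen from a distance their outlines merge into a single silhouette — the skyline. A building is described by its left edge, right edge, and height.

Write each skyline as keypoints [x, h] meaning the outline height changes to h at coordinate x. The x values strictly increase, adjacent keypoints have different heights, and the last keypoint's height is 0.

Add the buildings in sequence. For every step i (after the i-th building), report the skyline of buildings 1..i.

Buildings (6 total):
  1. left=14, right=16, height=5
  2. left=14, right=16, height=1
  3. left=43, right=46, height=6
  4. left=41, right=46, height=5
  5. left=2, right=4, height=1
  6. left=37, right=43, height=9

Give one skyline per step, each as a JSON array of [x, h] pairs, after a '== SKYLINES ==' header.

== SKYLINES ==
[[14,5],[16,0]]
[[14,5],[16,0]]
[[14,5],[16,0],[43,6],[46,0]]
[[14,5],[16,0],[41,5],[43,6],[46,0]]
[[2,1],[4,0],[14,5],[16,0],[41,5],[43,6],[46,0]]
[[2,1],[4,0],[14,5],[16,0],[37,9],[43,6],[46,0]]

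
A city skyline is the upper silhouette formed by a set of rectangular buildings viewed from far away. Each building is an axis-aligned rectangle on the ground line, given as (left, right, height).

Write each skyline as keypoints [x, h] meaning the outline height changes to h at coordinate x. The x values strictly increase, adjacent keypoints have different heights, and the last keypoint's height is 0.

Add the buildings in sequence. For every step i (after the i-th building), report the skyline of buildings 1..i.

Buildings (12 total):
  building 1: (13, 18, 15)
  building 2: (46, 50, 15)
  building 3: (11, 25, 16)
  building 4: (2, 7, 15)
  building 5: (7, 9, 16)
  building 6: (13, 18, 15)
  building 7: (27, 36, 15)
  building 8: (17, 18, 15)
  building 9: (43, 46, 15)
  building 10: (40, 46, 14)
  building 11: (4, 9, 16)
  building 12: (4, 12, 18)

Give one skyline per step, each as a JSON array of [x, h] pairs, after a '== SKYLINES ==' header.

== SKYLINES ==
[[13,15],[18,0]]
[[13,15],[18,0],[46,15],[50,0]]
[[11,16],[25,0],[46,15],[50,0]]
[[2,15],[7,0],[11,16],[25,0],[46,15],[50,0]]
[[2,15],[7,16],[9,0],[11,16],[25,0],[46,15],[50,0]]
[[2,15],[7,16],[9,0],[11,16],[25,0],[46,15],[50,0]]
[[2,15],[7,16],[9,0],[11,16],[25,0],[27,15],[36,0],[46,15],[50,0]]
[[2,15],[7,16],[9,0],[11,16],[25,0],[27,15],[36,0],[46,15],[50,0]]
[[2,15],[7,16],[9,0],[11,16],[25,0],[27,15],[36,0],[43,15],[50,0]]
[[2,15],[7,16],[9,0],[11,16],[25,0],[27,15],[36,0],[40,14],[43,15],[50,0]]
[[2,15],[4,16],[9,0],[11,16],[25,0],[27,15],[36,0],[40,14],[43,15],[50,0]]
[[2,15],[4,18],[12,16],[25,0],[27,15],[36,0],[40,14],[43,15],[50,0]]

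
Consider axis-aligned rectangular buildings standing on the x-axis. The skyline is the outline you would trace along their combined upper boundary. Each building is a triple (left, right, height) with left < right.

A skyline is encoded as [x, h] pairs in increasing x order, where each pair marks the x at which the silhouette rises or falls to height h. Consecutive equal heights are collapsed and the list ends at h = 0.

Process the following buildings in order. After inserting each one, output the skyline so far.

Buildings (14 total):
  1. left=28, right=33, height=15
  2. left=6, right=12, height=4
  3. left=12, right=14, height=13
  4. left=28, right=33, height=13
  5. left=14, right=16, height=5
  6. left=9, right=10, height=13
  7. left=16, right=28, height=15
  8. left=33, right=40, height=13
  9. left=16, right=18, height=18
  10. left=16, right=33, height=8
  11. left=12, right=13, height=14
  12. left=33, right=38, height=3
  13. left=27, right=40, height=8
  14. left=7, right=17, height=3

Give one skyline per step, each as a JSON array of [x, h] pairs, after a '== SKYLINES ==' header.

== SKYLINES ==
[[28,15],[33,0]]
[[6,4],[12,0],[28,15],[33,0]]
[[6,4],[12,13],[14,0],[28,15],[33,0]]
[[6,4],[12,13],[14,0],[28,15],[33,0]]
[[6,4],[12,13],[14,5],[16,0],[28,15],[33,0]]
[[6,4],[9,13],[10,4],[12,13],[14,5],[16,0],[28,15],[33,0]]
[[6,4],[9,13],[10,4],[12,13],[14,5],[16,15],[33,0]]
[[6,4],[9,13],[10,4],[12,13],[14,5],[16,15],[33,13],[40,0]]
[[6,4],[9,13],[10,4],[12,13],[14,5],[16,18],[18,15],[33,13],[40,0]]
[[6,4],[9,13],[10,4],[12,13],[14,5],[16,18],[18,15],[33,13],[40,0]]
[[6,4],[9,13],[10,4],[12,14],[13,13],[14,5],[16,18],[18,15],[33,13],[40,0]]
[[6,4],[9,13],[10,4],[12,14],[13,13],[14,5],[16,18],[18,15],[33,13],[40,0]]
[[6,4],[9,13],[10,4],[12,14],[13,13],[14,5],[16,18],[18,15],[33,13],[40,0]]
[[6,4],[9,13],[10,4],[12,14],[13,13],[14,5],[16,18],[18,15],[33,13],[40,0]]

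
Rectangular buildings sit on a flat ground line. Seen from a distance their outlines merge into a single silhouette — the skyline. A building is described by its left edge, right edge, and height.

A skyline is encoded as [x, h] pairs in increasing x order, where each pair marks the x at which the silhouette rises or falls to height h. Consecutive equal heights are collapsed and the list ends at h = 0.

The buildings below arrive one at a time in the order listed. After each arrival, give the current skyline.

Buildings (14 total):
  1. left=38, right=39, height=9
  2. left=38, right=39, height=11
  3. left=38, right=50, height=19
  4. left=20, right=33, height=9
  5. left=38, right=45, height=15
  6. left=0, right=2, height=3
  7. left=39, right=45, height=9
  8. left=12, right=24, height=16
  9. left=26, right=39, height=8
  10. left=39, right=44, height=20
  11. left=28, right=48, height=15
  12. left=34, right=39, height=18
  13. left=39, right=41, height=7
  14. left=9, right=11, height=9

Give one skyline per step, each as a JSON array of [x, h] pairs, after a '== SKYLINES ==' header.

== SKYLINES ==
[[38,9],[39,0]]
[[38,11],[39,0]]
[[38,19],[50,0]]
[[20,9],[33,0],[38,19],[50,0]]
[[20,9],[33,0],[38,19],[50,0]]
[[0,3],[2,0],[20,9],[33,0],[38,19],[50,0]]
[[0,3],[2,0],[20,9],[33,0],[38,19],[50,0]]
[[0,3],[2,0],[12,16],[24,9],[33,0],[38,19],[50,0]]
[[0,3],[2,0],[12,16],[24,9],[33,8],[38,19],[50,0]]
[[0,3],[2,0],[12,16],[24,9],[33,8],[38,19],[39,20],[44,19],[50,0]]
[[0,3],[2,0],[12,16],[24,9],[28,15],[38,19],[39,20],[44,19],[50,0]]
[[0,3],[2,0],[12,16],[24,9],[28,15],[34,18],[38,19],[39,20],[44,19],[50,0]]
[[0,3],[2,0],[12,16],[24,9],[28,15],[34,18],[38,19],[39,20],[44,19],[50,0]]
[[0,3],[2,0],[9,9],[11,0],[12,16],[24,9],[28,15],[34,18],[38,19],[39,20],[44,19],[50,0]]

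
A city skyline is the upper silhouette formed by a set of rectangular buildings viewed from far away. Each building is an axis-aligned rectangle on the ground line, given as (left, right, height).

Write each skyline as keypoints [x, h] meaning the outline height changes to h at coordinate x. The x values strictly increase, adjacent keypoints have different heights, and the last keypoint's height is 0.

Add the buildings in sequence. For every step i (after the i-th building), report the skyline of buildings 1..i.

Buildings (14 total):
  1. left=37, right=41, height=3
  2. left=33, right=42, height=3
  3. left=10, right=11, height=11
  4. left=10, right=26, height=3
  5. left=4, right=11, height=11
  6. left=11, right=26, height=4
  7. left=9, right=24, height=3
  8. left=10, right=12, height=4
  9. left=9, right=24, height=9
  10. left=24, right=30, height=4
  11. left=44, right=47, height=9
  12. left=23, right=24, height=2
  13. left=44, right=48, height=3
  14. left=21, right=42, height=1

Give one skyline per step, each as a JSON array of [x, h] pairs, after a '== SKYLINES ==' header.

== SKYLINES ==
[[37,3],[41,0]]
[[33,3],[42,0]]
[[10,11],[11,0],[33,3],[42,0]]
[[10,11],[11,3],[26,0],[33,3],[42,0]]
[[4,11],[11,3],[26,0],[33,3],[42,0]]
[[4,11],[11,4],[26,0],[33,3],[42,0]]
[[4,11],[11,4],[26,0],[33,3],[42,0]]
[[4,11],[11,4],[26,0],[33,3],[42,0]]
[[4,11],[11,9],[24,4],[26,0],[33,3],[42,0]]
[[4,11],[11,9],[24,4],[30,0],[33,3],[42,0]]
[[4,11],[11,9],[24,4],[30,0],[33,3],[42,0],[44,9],[47,0]]
[[4,11],[11,9],[24,4],[30,0],[33,3],[42,0],[44,9],[47,0]]
[[4,11],[11,9],[24,4],[30,0],[33,3],[42,0],[44,9],[47,3],[48,0]]
[[4,11],[11,9],[24,4],[30,1],[33,3],[42,0],[44,9],[47,3],[48,0]]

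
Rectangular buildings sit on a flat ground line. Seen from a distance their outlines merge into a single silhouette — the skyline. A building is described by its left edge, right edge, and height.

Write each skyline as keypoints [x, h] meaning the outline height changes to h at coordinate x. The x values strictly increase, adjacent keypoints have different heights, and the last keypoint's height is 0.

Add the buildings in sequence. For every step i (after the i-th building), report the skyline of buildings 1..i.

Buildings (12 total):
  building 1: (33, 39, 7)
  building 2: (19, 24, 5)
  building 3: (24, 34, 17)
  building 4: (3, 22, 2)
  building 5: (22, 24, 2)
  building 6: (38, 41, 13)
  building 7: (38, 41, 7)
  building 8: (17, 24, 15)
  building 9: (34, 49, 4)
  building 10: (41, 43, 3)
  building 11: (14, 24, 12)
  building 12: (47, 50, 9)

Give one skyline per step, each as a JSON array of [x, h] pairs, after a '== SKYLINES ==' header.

== SKYLINES ==
[[33,7],[39,0]]
[[19,5],[24,0],[33,7],[39,0]]
[[19,5],[24,17],[34,7],[39,0]]
[[3,2],[19,5],[24,17],[34,7],[39,0]]
[[3,2],[19,5],[24,17],[34,7],[39,0]]
[[3,2],[19,5],[24,17],[34,7],[38,13],[41,0]]
[[3,2],[19,5],[24,17],[34,7],[38,13],[41,0]]
[[3,2],[17,15],[24,17],[34,7],[38,13],[41,0]]
[[3,2],[17,15],[24,17],[34,7],[38,13],[41,4],[49,0]]
[[3,2],[17,15],[24,17],[34,7],[38,13],[41,4],[49,0]]
[[3,2],[14,12],[17,15],[24,17],[34,7],[38,13],[41,4],[49,0]]
[[3,2],[14,12],[17,15],[24,17],[34,7],[38,13],[41,4],[47,9],[50,0]]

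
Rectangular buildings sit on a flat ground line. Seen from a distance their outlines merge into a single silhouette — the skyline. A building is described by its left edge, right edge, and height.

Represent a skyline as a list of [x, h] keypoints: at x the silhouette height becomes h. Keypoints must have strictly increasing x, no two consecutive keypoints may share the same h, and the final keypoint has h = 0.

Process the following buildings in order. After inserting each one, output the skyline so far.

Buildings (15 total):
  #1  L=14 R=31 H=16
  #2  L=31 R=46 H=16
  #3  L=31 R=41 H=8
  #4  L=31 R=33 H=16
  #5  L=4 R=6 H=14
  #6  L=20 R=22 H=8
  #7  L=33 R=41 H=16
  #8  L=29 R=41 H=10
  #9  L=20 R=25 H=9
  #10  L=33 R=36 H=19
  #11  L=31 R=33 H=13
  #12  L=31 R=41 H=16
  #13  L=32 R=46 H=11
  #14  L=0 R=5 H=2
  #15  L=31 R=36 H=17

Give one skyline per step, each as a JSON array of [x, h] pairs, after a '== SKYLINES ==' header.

== SKYLINES ==
[[14,16],[31,0]]
[[14,16],[46,0]]
[[14,16],[46,0]]
[[14,16],[46,0]]
[[4,14],[6,0],[14,16],[46,0]]
[[4,14],[6,0],[14,16],[46,0]]
[[4,14],[6,0],[14,16],[46,0]]
[[4,14],[6,0],[14,16],[46,0]]
[[4,14],[6,0],[14,16],[46,0]]
[[4,14],[6,0],[14,16],[33,19],[36,16],[46,0]]
[[4,14],[6,0],[14,16],[33,19],[36,16],[46,0]]
[[4,14],[6,0],[14,16],[33,19],[36,16],[46,0]]
[[4,14],[6,0],[14,16],[33,19],[36,16],[46,0]]
[[0,2],[4,14],[6,0],[14,16],[33,19],[36,16],[46,0]]
[[0,2],[4,14],[6,0],[14,16],[31,17],[33,19],[36,16],[46,0]]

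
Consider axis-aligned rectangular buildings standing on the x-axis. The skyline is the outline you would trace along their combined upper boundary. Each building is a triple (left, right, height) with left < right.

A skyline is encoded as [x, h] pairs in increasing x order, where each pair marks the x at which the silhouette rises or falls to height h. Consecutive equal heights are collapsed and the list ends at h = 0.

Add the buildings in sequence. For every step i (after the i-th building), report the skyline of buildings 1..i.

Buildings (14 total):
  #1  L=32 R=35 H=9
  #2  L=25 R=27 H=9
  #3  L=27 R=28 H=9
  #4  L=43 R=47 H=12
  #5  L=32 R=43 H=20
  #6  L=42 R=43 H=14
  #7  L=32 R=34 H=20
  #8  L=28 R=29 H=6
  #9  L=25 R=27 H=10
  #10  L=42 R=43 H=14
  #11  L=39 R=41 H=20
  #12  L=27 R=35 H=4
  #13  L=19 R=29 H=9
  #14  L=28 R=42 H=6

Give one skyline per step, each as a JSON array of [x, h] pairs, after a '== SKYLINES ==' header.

== SKYLINES ==
[[32,9],[35,0]]
[[25,9],[27,0],[32,9],[35,0]]
[[25,9],[28,0],[32,9],[35,0]]
[[25,9],[28,0],[32,9],[35,0],[43,12],[47,0]]
[[25,9],[28,0],[32,20],[43,12],[47,0]]
[[25,9],[28,0],[32,20],[43,12],[47,0]]
[[25,9],[28,0],[32,20],[43,12],[47,0]]
[[25,9],[28,6],[29,0],[32,20],[43,12],[47,0]]
[[25,10],[27,9],[28,6],[29,0],[32,20],[43,12],[47,0]]
[[25,10],[27,9],[28,6],[29,0],[32,20],[43,12],[47,0]]
[[25,10],[27,9],[28,6],[29,0],[32,20],[43,12],[47,0]]
[[25,10],[27,9],[28,6],[29,4],[32,20],[43,12],[47,0]]
[[19,9],[25,10],[27,9],[29,4],[32,20],[43,12],[47,0]]
[[19,9],[25,10],[27,9],[29,6],[32,20],[43,12],[47,0]]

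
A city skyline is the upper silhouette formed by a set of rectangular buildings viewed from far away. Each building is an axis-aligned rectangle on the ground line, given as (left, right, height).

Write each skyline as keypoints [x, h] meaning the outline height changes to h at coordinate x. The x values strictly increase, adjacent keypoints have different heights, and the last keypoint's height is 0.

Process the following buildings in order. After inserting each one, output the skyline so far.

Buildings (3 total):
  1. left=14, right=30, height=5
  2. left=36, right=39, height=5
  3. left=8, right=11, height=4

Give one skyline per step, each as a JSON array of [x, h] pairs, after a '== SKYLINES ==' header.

== SKYLINES ==
[[14,5],[30,0]]
[[14,5],[30,0],[36,5],[39,0]]
[[8,4],[11,0],[14,5],[30,0],[36,5],[39,0]]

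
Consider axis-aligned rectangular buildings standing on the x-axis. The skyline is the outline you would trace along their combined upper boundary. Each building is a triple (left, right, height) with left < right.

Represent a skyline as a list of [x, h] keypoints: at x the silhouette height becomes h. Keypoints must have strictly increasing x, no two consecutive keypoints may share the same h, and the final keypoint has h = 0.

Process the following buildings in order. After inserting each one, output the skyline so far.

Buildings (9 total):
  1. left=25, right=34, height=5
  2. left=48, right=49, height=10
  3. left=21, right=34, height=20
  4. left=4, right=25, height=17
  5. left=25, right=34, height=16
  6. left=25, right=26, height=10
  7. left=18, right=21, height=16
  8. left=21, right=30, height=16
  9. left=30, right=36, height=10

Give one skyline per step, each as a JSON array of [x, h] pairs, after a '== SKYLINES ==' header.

== SKYLINES ==
[[25,5],[34,0]]
[[25,5],[34,0],[48,10],[49,0]]
[[21,20],[34,0],[48,10],[49,0]]
[[4,17],[21,20],[34,0],[48,10],[49,0]]
[[4,17],[21,20],[34,0],[48,10],[49,0]]
[[4,17],[21,20],[34,0],[48,10],[49,0]]
[[4,17],[21,20],[34,0],[48,10],[49,0]]
[[4,17],[21,20],[34,0],[48,10],[49,0]]
[[4,17],[21,20],[34,10],[36,0],[48,10],[49,0]]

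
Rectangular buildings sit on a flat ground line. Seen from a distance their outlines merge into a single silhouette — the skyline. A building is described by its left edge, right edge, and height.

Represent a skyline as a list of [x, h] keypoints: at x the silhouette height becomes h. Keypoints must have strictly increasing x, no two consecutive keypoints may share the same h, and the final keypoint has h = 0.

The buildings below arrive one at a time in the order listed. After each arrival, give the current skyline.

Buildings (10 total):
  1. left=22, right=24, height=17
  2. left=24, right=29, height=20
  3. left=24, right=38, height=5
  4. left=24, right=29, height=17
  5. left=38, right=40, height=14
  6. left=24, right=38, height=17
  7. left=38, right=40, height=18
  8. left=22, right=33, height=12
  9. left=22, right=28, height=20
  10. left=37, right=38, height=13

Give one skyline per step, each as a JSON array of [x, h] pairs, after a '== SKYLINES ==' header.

== SKYLINES ==
[[22,17],[24,0]]
[[22,17],[24,20],[29,0]]
[[22,17],[24,20],[29,5],[38,0]]
[[22,17],[24,20],[29,5],[38,0]]
[[22,17],[24,20],[29,5],[38,14],[40,0]]
[[22,17],[24,20],[29,17],[38,14],[40,0]]
[[22,17],[24,20],[29,17],[38,18],[40,0]]
[[22,17],[24,20],[29,17],[38,18],[40,0]]
[[22,20],[29,17],[38,18],[40,0]]
[[22,20],[29,17],[38,18],[40,0]]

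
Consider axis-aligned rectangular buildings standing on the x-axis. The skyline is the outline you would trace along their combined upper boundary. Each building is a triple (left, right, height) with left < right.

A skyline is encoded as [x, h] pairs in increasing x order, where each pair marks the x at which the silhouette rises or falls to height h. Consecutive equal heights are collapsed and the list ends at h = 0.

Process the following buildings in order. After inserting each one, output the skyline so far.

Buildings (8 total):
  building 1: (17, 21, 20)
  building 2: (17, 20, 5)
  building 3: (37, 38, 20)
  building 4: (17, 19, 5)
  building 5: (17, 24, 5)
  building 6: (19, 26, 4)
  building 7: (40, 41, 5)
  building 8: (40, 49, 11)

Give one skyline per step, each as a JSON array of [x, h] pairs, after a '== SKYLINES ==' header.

== SKYLINES ==
[[17,20],[21,0]]
[[17,20],[21,0]]
[[17,20],[21,0],[37,20],[38,0]]
[[17,20],[21,0],[37,20],[38,0]]
[[17,20],[21,5],[24,0],[37,20],[38,0]]
[[17,20],[21,5],[24,4],[26,0],[37,20],[38,0]]
[[17,20],[21,5],[24,4],[26,0],[37,20],[38,0],[40,5],[41,0]]
[[17,20],[21,5],[24,4],[26,0],[37,20],[38,0],[40,11],[49,0]]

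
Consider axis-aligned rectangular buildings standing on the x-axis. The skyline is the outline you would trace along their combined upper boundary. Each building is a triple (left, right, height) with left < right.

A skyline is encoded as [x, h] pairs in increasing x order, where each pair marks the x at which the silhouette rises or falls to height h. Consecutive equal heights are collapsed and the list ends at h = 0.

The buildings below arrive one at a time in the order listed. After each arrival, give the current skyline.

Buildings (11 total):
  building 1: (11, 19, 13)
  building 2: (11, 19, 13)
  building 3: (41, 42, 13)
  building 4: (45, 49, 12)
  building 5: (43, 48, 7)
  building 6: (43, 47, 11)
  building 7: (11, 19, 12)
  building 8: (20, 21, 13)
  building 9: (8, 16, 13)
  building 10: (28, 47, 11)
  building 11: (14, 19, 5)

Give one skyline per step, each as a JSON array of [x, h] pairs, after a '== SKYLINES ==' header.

== SKYLINES ==
[[11,13],[19,0]]
[[11,13],[19,0]]
[[11,13],[19,0],[41,13],[42,0]]
[[11,13],[19,0],[41,13],[42,0],[45,12],[49,0]]
[[11,13],[19,0],[41,13],[42,0],[43,7],[45,12],[49,0]]
[[11,13],[19,0],[41,13],[42,0],[43,11],[45,12],[49,0]]
[[11,13],[19,0],[41,13],[42,0],[43,11],[45,12],[49,0]]
[[11,13],[19,0],[20,13],[21,0],[41,13],[42,0],[43,11],[45,12],[49,0]]
[[8,13],[19,0],[20,13],[21,0],[41,13],[42,0],[43,11],[45,12],[49,0]]
[[8,13],[19,0],[20,13],[21,0],[28,11],[41,13],[42,11],[45,12],[49,0]]
[[8,13],[19,0],[20,13],[21,0],[28,11],[41,13],[42,11],[45,12],[49,0]]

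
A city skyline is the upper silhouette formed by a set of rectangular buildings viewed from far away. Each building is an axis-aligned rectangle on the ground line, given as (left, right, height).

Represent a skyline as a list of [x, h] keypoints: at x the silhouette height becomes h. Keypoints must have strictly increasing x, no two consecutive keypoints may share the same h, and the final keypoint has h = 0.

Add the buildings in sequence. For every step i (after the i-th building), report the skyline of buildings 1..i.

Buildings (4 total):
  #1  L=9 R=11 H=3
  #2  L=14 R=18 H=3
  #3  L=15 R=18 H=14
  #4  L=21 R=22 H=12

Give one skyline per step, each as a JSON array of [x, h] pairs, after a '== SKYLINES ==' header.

== SKYLINES ==
[[9,3],[11,0]]
[[9,3],[11,0],[14,3],[18,0]]
[[9,3],[11,0],[14,3],[15,14],[18,0]]
[[9,3],[11,0],[14,3],[15,14],[18,0],[21,12],[22,0]]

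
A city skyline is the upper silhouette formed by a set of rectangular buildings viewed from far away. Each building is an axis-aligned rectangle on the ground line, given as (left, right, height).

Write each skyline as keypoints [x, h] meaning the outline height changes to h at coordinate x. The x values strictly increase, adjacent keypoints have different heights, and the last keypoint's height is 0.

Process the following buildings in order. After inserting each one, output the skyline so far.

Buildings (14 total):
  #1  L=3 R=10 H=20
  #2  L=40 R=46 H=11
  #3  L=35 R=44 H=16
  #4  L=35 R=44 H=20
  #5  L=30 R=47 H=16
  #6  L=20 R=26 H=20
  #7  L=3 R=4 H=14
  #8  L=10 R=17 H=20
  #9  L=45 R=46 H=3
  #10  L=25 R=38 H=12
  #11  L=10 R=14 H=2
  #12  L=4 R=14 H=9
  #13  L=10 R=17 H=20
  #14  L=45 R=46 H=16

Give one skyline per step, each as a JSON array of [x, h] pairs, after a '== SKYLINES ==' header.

== SKYLINES ==
[[3,20],[10,0]]
[[3,20],[10,0],[40,11],[46,0]]
[[3,20],[10,0],[35,16],[44,11],[46,0]]
[[3,20],[10,0],[35,20],[44,11],[46,0]]
[[3,20],[10,0],[30,16],[35,20],[44,16],[47,0]]
[[3,20],[10,0],[20,20],[26,0],[30,16],[35,20],[44,16],[47,0]]
[[3,20],[10,0],[20,20],[26,0],[30,16],[35,20],[44,16],[47,0]]
[[3,20],[17,0],[20,20],[26,0],[30,16],[35,20],[44,16],[47,0]]
[[3,20],[17,0],[20,20],[26,0],[30,16],[35,20],[44,16],[47,0]]
[[3,20],[17,0],[20,20],[26,12],[30,16],[35,20],[44,16],[47,0]]
[[3,20],[17,0],[20,20],[26,12],[30,16],[35,20],[44,16],[47,0]]
[[3,20],[17,0],[20,20],[26,12],[30,16],[35,20],[44,16],[47,0]]
[[3,20],[17,0],[20,20],[26,12],[30,16],[35,20],[44,16],[47,0]]
[[3,20],[17,0],[20,20],[26,12],[30,16],[35,20],[44,16],[47,0]]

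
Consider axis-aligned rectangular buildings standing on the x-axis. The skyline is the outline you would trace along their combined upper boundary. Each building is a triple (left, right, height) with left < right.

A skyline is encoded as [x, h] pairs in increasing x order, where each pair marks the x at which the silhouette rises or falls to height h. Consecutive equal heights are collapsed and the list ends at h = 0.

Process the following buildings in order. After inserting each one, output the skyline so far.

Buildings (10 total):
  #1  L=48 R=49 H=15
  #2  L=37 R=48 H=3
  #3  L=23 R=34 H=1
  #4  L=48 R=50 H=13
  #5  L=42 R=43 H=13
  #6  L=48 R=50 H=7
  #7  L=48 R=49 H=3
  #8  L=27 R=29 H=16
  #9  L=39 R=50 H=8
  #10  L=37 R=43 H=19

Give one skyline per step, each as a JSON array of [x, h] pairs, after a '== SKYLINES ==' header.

== SKYLINES ==
[[48,15],[49,0]]
[[37,3],[48,15],[49,0]]
[[23,1],[34,0],[37,3],[48,15],[49,0]]
[[23,1],[34,0],[37,3],[48,15],[49,13],[50,0]]
[[23,1],[34,0],[37,3],[42,13],[43,3],[48,15],[49,13],[50,0]]
[[23,1],[34,0],[37,3],[42,13],[43,3],[48,15],[49,13],[50,0]]
[[23,1],[34,0],[37,3],[42,13],[43,3],[48,15],[49,13],[50,0]]
[[23,1],[27,16],[29,1],[34,0],[37,3],[42,13],[43,3],[48,15],[49,13],[50,0]]
[[23,1],[27,16],[29,1],[34,0],[37,3],[39,8],[42,13],[43,8],[48,15],[49,13],[50,0]]
[[23,1],[27,16],[29,1],[34,0],[37,19],[43,8],[48,15],[49,13],[50,0]]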